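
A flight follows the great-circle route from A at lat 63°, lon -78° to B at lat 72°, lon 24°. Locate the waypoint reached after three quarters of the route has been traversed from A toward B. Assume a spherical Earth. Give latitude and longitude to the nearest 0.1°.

Write both endpoints as unit vectors p₁, p₂ with components (cos φ cos λ, cos φ sin λ, sin φ).
The central angle between the endpoints is δ = arccos(p₁·p₂) ≈ 0.612 rad (35.1°).
Interpolate at f = 3/4 with slerp weights a = sin((1−f)δ)/sin δ ≈ 0.265, b = sin(fδ)/sin δ ≈ 0.771.
p = a·p₁ + b·p₂ ≈ (0.243, -0.021, 0.970); φ = arcsin(p_z) ≈ 75.90°, λ = atan2(p_y, p_x) ≈ -4.92°.

≈ lat 75.9°, lon -4.9°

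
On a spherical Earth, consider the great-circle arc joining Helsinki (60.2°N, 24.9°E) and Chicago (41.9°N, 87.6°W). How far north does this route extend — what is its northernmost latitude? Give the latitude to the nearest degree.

≈ 68°N

The great circle lies in the plane with unit normal n̂ = (p₁ × p₂)/|p₁ × p₂|.
Here n̂_z ≈ -0.380; the vertex latitude is φ_max = arccos|n̂_z| ≈ 67.7°.
Check via Clairaut: cos φ_max = |cos φ₁| · sin C = cos(60.2°)·sin(49.9°) ≈ 0.380, again giving ≈ 67.7°.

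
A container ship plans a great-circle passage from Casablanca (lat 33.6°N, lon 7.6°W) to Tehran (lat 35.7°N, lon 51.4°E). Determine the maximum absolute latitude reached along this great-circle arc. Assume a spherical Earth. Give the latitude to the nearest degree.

The great circle lies in the plane with unit normal n̂ = (p₁ × p₂)/|p₁ × p₂|.
Here n̂_z ≈ +0.782; the vertex latitude is φ_max = arccos|n̂_z| ≈ 38.5°.

≈ 39°N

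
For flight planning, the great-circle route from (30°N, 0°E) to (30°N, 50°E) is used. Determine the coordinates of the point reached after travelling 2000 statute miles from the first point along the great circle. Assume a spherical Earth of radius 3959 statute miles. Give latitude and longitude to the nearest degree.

≈ (32°N, 34°E)

The haversine formula gives a central angle δ ≈ 0.749 rad (42.9°) between the endpoints. The total great-circle distance is δ·R ≈ 0.749 × 3959 ≈ 2967 mi, so the target fraction is f = 2000/2967 ≈ 0.674.
Interpolate at f ≈ 0.674 with slerp weights a = sin((1−f)δ)/sin δ ≈ 0.355, b = sin(fδ)/sin δ ≈ 0.710.
p = a·p₁ + b·p₂ ≈ (0.703, 0.471, 0.533); φ = arcsin(p_z) ≈ 32.19°, λ = atan2(p_y, p_x) ≈ 33.84°.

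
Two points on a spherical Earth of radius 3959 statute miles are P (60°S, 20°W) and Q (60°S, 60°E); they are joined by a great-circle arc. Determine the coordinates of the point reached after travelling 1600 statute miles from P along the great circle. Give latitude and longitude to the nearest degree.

≈ (66°S, 31°E)

From cos δ = sin φ₁ sin φ₂ + cos φ₁ cos φ₂ cos Δλ, the central angle is δ ≈ 0.654 rad (37.5°). The total great-circle distance is δ·R ≈ 0.654 × 3959 ≈ 2591 mi, so the target fraction is f = 1600/2591 ≈ 0.618.
Interpolate at f ≈ 0.618 with slerp weights a = sin((1−f)δ)/sin δ ≈ 0.407, b = sin(fδ)/sin δ ≈ 0.646.
p = a·p₁ + b·p₂ ≈ (0.353, 0.210, -0.912); φ = arcsin(p_z) ≈ -65.76°, λ = atan2(p_y, p_x) ≈ 30.79°.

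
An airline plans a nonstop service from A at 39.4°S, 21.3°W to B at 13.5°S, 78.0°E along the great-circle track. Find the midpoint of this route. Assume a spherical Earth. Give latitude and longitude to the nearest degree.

≈ 37°S, 36°E

The haversine formula gives a central angle δ ≈ 1.544 rad (88.5°) between the endpoints.
Interpolate at f = 1/2 with slerp weights a = sin((1−f)δ)/sin δ ≈ 0.698, b = sin(fδ)/sin δ ≈ 0.698.
p = a·p₁ + b·p₂ ≈ (0.643, 0.468, -0.606); φ = arcsin(p_z) ≈ -37.29°, λ = atan2(p_y, p_x) ≈ 36.02°.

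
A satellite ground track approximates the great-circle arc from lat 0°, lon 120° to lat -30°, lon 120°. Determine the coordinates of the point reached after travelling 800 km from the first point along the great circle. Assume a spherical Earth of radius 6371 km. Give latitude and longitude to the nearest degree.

≈ lat -7°, lon 120°

The haversine formula gives a central angle δ ≈ 0.524 rad (30.0°) between the endpoints. The total great-circle distance is δ·R ≈ 0.524 × 6371 ≈ 3336 km, so the target fraction is f = 800/3336 ≈ 0.240.
Interpolate at f ≈ 0.240 with slerp weights a = sin((1−f)δ)/sin δ ≈ 0.775, b = sin(fδ)/sin δ ≈ 0.250.
p = a·p₁ + b·p₂ ≈ (-0.496, 0.859, -0.125); φ = arcsin(p_z) ≈ -7.19°, λ = atan2(p_y, p_x) ≈ 120.00°.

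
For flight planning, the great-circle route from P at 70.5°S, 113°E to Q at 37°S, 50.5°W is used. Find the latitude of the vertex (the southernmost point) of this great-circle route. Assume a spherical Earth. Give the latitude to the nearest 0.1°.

The great circle lies in the plane with unit normal n̂ = (p₁ × p₂)/|p₁ × p₂|.
Here n̂_z ≈ -0.080; the vertex latitude is φ_max = arccos|n̂_z| ≈ 85.4°.

≈ 85.4°S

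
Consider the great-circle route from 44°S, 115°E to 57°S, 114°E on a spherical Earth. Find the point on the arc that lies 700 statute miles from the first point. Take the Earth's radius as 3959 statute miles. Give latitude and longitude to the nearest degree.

The haversine formula gives a central angle δ ≈ 0.227 rad (13.0°) between the endpoints. The total great-circle distance is δ·R ≈ 0.227 × 3959 ≈ 899 mi, so the target fraction is f = 700/899 ≈ 0.778.
Interpolate at f ≈ 0.778 with slerp weights a = sin((1−f)δ)/sin δ ≈ 0.223, b = sin(fδ)/sin δ ≈ 0.781.
p = a·p₁ + b·p₂ ≈ (-0.241, 0.534, -0.810); φ = arcsin(p_z) ≈ -54.12°, λ = atan2(p_y, p_x) ≈ 114.27°.

≈ 54°S, 114°E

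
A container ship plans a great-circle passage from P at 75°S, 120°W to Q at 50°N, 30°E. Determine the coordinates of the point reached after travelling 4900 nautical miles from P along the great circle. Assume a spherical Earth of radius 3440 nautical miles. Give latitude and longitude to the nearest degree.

≈ 19°S, 14°E

Write both endpoints as unit vectors p₁, p₂ with components (cos φ cos λ, cos φ sin λ, sin φ).
The central angle between the endpoints is δ = arccos(p₁·p₂) ≈ 2.655 rad (152.1°). The total great-circle distance is δ·R ≈ 2.655 × 3440 ≈ 9134 nmi, so the target fraction is f = 4900/9134 ≈ 0.536.
Interpolate at f ≈ 0.536 with slerp weights a = sin((1−f)δ)/sin δ ≈ 2.017, b = sin(fδ)/sin δ ≈ 2.116.
p = a·p₁ + b·p₂ ≈ (0.917, 0.228, -0.327); φ = arcsin(p_z) ≈ -19.08°, λ = atan2(p_y, p_x) ≈ 13.97°.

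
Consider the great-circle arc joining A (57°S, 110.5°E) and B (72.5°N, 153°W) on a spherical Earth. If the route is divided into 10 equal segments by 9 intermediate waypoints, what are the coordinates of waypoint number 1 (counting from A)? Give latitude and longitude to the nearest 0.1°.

From cos δ = sin φ₁ sin φ₂ + cos φ₁ cos φ₂ cos Δλ, the central angle is δ ≈ 2.529 rad (144.9°).
Interpolate at f = 1/10 with slerp weights a = sin((1−f)δ)/sin δ ≈ 1.325, b = sin(fδ)/sin δ ≈ 0.435.
p = a·p₁ + b·p₂ ≈ (-0.369, 0.616, -0.696); φ = arcsin(p_z) ≈ -44.07°, λ = atan2(p_y, p_x) ≈ 120.93°.

≈ (44.1°S, 120.9°E)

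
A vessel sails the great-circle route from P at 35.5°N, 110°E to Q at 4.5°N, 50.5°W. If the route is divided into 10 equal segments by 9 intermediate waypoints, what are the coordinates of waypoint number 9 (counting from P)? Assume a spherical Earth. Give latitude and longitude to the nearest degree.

Convert each endpoint to a unit vector on the sphere (x = cos φ cos λ, y = cos φ sin λ, z = sin φ).
The central angle between the endpoints is δ = arccos(p₁·p₂) ≈ 2.374 rad (136.0°).
Interpolate at f = 9/10 with slerp weights a = sin((1−f)δ)/sin δ ≈ 0.339, b = sin(fδ)/sin δ ≈ 1.216.
p = a·p₁ + b·p₂ ≈ (0.677, -0.676, 0.292); φ = arcsin(p_z) ≈ 16.98°, λ = atan2(p_y, p_x) ≈ -44.98°.

≈ 17°N, 45°W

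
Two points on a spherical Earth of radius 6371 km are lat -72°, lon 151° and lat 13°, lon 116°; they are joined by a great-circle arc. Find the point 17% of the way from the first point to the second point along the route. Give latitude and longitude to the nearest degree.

From cos δ = sin φ₁ sin φ₂ + cos φ₁ cos φ₂ cos Δλ, the central angle is δ ≈ 1.538 rad (88.1°).
Interpolate at f = 0.17 with slerp weights a = sin((1−f)δ)/sin δ ≈ 0.958, b = sin(fδ)/sin δ ≈ 0.259.
p = a·p₁ + b·p₂ ≈ (-0.369, 0.370, -0.853); φ = arcsin(p_z) ≈ -58.48°, λ = atan2(p_y, p_x) ≈ 134.95°.

≈ lat -58°, lon 135°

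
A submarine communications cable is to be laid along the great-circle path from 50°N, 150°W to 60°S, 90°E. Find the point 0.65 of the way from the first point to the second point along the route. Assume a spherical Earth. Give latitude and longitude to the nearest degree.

Write both endpoints as unit vectors p₁, p₂ with components (cos φ cos λ, cos φ sin λ, sin φ).
The central angle between the endpoints is δ = arccos(p₁·p₂) ≈ 2.539 rad (145.5°).
Interpolate at f = 0.65 with slerp weights a = sin((1−f)δ)/sin δ ≈ 1.371, b = sin(fδ)/sin δ ≈ 1.760.
p = a·p₁ + b·p₂ ≈ (-0.763, 0.439, -0.474); φ = arcsin(p_z) ≈ -28.30°, λ = atan2(p_y, p_x) ≈ 150.06°.

≈ 28°S, 150°E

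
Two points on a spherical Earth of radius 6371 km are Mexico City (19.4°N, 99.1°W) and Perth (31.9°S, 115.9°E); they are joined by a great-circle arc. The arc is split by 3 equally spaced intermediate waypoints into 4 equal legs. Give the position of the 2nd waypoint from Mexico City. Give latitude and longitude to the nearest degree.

Convert each endpoint to a unit vector on the sphere (x = cos φ cos λ, y = cos φ sin λ, z = sin φ).
The central angle between the endpoints is δ = arccos(p₁·p₂) ≈ 2.553 rad (146.3°).
Interpolate at f = 2/4 with slerp weights a = sin((1−f)δ)/sin δ ≈ 1.722, b = sin(fδ)/sin δ ≈ 1.722.
p = a·p₁ + b·p₂ ≈ (-0.896, -0.289, -0.338); φ = arcsin(p_z) ≈ -19.76°, λ = atan2(p_y, p_x) ≈ -162.13°.

≈ (20°S, 162°W)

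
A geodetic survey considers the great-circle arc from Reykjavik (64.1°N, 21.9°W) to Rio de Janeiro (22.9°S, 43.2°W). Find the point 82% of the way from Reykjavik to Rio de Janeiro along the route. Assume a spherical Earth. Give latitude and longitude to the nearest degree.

≈ 7°S, 41°W

From cos δ = sin φ₁ sin φ₂ + cos φ₁ cos φ₂ cos Δλ, the central angle is δ ≈ 1.546 rad (88.6°).
Interpolate at f = 0.82 with slerp weights a = sin((1−f)δ)/sin δ ≈ 0.275, b = sin(fδ)/sin δ ≈ 0.955.
p = a·p₁ + b·p₂ ≈ (0.752, -0.647, -0.124); φ = arcsin(p_z) ≈ -7.14°, λ = atan2(p_y, p_x) ≈ -40.68°.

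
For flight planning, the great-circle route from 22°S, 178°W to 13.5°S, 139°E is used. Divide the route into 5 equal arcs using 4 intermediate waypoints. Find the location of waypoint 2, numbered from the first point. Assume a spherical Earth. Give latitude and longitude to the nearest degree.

≈ 20°S, 164°E

Convert each endpoint to a unit vector on the sphere (x = cos φ cos λ, y = cos φ sin λ, z = sin φ).
The central angle between the endpoints is δ = arccos(p₁·p₂) ≈ 0.728 rad (41.7°).
Interpolate at f = 2/5 with slerp weights a = sin((1−f)δ)/sin δ ≈ 0.636, b = sin(fδ)/sin δ ≈ 0.431.
p = a·p₁ + b·p₂ ≈ (-0.906, 0.255, -0.339); φ = arcsin(p_z) ≈ -19.81°, λ = atan2(p_y, p_x) ≈ 164.30°.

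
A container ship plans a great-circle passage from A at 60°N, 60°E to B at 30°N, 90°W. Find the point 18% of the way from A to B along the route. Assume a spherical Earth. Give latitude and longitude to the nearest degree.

Convert each endpoint to a unit vector on the sphere (x = cos φ cos λ, y = cos φ sin λ, z = sin φ).
The central angle between the endpoints is δ = arccos(p₁·p₂) ≈ 1.513 rad (86.7°).
Interpolate at f = 0.18 with slerp weights a = sin((1−f)δ)/sin δ ≈ 0.948, b = sin(fδ)/sin δ ≈ 0.269.
p = a·p₁ + b·p₂ ≈ (0.237, 0.177, 0.955); φ = arcsin(p_z) ≈ 72.80°, λ = atan2(p_y, p_x) ≈ 36.77°.

≈ 73°N, 37°E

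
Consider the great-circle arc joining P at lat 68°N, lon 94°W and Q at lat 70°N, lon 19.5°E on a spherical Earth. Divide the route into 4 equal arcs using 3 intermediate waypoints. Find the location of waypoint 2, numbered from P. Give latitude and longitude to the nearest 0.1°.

Write both endpoints as unit vectors p₁, p₂ with components (cos φ cos λ, cos φ sin λ, sin φ).
The central angle between the endpoints is δ = arccos(p₁·p₂) ≈ 0.609 rad (34.9°).
Interpolate at f = 2/4 with slerp weights a = sin((1−f)δ)/sin δ ≈ 0.524, b = sin(fδ)/sin δ ≈ 0.524.
p = a·p₁ + b·p₂ ≈ (0.155, -0.136, 0.978); φ = arcsin(p_z) ≈ 78.09°, λ = atan2(p_y, p_x) ≈ -41.22°.

≈ lat 78.1°N, lon 41.2°W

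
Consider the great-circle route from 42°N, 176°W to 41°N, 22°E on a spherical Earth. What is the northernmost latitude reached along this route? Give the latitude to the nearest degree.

≈ 80°N

The great circle lies in the plane with unit normal n̂ = (p₁ × p₂)/|p₁ × p₂|.
Here n̂_z ≈ -0.174; the vertex latitude is φ_max = arccos|n̂_z| ≈ 80.0°.
Check via Clairaut: cos φ_max = |cos φ₁| · sin C = cos(42.0°)·sin(13.5°) ≈ 0.174, again giving ≈ 80.0°.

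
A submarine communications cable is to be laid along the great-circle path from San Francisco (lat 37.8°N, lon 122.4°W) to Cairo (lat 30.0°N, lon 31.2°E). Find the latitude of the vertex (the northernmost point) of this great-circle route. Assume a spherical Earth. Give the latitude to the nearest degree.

≈ 71°N

The great circle lies in the plane with unit normal n̂ = (p₁ × p₂)/|p₁ × p₂|.
Here n̂_z ≈ +0.320; the vertex latitude is φ_max = arccos|n̂_z| ≈ 71.4°.
Check via Clairaut: cos φ_max = |cos φ₁| · sin C = cos(37.8°)·sin(23.9°) ≈ 0.320, again giving ≈ 71.4°.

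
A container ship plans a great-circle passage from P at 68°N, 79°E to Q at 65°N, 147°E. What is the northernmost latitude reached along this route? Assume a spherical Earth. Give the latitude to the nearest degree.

≈ 70°N

The great circle lies in the plane with unit normal n̂ = (p₁ × p₂)/|p₁ × p₂|.
Here n̂_z ≈ +0.336; the vertex latitude is φ_max = arccos|n̂_z| ≈ 70.4°.
Check via Clairaut: cos φ_max = |cos φ₁| · sin C = cos(68.0°)·sin(63.8°) ≈ 0.336, again giving ≈ 70.4°.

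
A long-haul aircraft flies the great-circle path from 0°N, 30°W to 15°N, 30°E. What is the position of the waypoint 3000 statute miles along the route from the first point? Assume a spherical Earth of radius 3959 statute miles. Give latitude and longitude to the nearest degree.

≈ 12°N, 12°E

The haversine formula gives a central angle δ ≈ 1.067 rad (61.1°) between the endpoints. The total great-circle distance is δ·R ≈ 1.067 × 3959 ≈ 4223 mi, so the target fraction is f = 3000/4223 ≈ 0.710.
Interpolate at f ≈ 0.710 with slerp weights a = sin((1−f)δ)/sin δ ≈ 0.347, b = sin(fδ)/sin δ ≈ 0.785.
p = a·p₁ + b·p₂ ≈ (0.957, 0.205, 0.203); φ = arcsin(p_z) ≈ 11.72°, λ = atan2(p_y, p_x) ≈ 12.11°.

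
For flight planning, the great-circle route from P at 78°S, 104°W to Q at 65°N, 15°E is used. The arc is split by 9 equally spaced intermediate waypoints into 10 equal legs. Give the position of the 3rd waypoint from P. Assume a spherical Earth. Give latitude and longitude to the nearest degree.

≈ 42°S, 23°W

Convert each endpoint to a unit vector on the sphere (x = cos φ cos λ, y = cos φ sin λ, z = sin φ).
The central angle between the endpoints is δ = arccos(p₁·p₂) ≈ 2.763 rad (158.3°).
Interpolate at f = 3/10 with slerp weights a = sin((1−f)δ)/sin δ ≈ 2.528, b = sin(fδ)/sin δ ≈ 1.993.
p = a·p₁ + b·p₂ ≈ (0.687, -0.292, -0.666); φ = arcsin(p_z) ≈ -41.75°, λ = atan2(p_y, p_x) ≈ -23.03°.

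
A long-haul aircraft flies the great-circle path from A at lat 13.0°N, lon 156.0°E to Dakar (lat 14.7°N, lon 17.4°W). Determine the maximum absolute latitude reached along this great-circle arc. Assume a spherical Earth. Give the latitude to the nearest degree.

≈ 77°N

The great circle lies in the plane with unit normal n̂ = (p₁ × p₂)/|p₁ × p₂|.
Here n̂_z ≈ -0.227; the vertex latitude is φ_max = arccos|n̂_z| ≈ 76.9°.
Check via Clairaut: cos φ_max = |cos φ₁| · sin C = cos(13.0°)·sin(13.5°) ≈ 0.227, again giving ≈ 76.9°.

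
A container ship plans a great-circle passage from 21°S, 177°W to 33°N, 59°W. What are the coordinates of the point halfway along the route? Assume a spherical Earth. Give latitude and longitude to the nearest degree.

Write both endpoints as unit vectors p₁, p₂ with components (cos φ cos λ, cos φ sin λ, sin φ).
The central angle between the endpoints is δ = arccos(p₁·p₂) ≈ 2.169 rad (124.2°).
Interpolate at f = 1/2 with slerp weights a = sin((1−f)δ)/sin δ ≈ 1.069, b = sin(fδ)/sin δ ≈ 1.069.
p = a·p₁ + b·p₂ ≈ (-0.535, -0.821, 0.199); φ = arcsin(p_z) ≈ 11.49°, λ = atan2(p_y, p_x) ≈ -123.09°.

≈ 11°N, 123°W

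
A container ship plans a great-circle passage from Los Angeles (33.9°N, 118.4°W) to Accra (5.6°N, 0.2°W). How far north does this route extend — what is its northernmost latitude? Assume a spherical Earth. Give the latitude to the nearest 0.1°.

≈ 39.4°N

The great circle lies in the plane with unit normal n̂ = (p₁ × p₂)/|p₁ × p₂|.
Here n̂_z ≈ +0.773; the vertex latitude is φ_max = arccos|n̂_z| ≈ 39.4°.
Check via Clairaut: cos φ_max = |cos φ₁| · sin C = cos(33.9°)·sin(68.6°) ≈ 0.773, again giving ≈ 39.4°.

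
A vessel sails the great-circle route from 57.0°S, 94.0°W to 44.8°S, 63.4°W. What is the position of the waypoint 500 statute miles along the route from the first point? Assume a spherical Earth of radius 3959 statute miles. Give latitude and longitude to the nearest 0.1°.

≈ 54.0°S, 82.4°W

From cos δ = sin φ₁ sin φ₂ + cos φ₁ cos φ₂ cos Δλ, the central angle is δ ≈ 0.393 rad (22.5°). The total great-circle distance is δ·R ≈ 0.393 × 3959 ≈ 1558 mi, so the target fraction is f = 500/1558 ≈ 0.321.
Interpolate at f ≈ 0.321 with slerp weights a = sin((1−f)δ)/sin δ ≈ 0.689, b = sin(fδ)/sin δ ≈ 0.329.
p = a·p₁ + b·p₂ ≈ (0.078, -0.583, -0.809); φ = arcsin(p_z) ≈ -54.00°, λ = atan2(p_y, p_x) ≈ -82.35°.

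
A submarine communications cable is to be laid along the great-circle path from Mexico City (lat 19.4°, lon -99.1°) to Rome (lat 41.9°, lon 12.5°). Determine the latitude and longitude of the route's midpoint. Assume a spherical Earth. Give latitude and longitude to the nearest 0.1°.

≈ lat 46.1°, lon -53.1°

Convert each endpoint to a unit vector on the sphere (x = cos φ cos λ, y = cos φ sin λ, z = sin φ).
The central angle between the endpoints is δ = arccos(p₁·p₂) ≈ 1.607 rad (92.1°).
Interpolate at f = 1/2 with slerp weights a = sin((1−f)δ)/sin δ ≈ 0.720, b = sin(fδ)/sin δ ≈ 0.720.
p = a·p₁ + b·p₂ ≈ (0.416, -0.555, 0.720); φ = arcsin(p_z) ≈ 46.09°, λ = atan2(p_y, p_x) ≈ -53.14°.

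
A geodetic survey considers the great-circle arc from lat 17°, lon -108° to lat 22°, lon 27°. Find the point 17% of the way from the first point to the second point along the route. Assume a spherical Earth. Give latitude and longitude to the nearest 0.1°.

Convert each endpoint to a unit vector on the sphere (x = cos φ cos λ, y = cos φ sin λ, z = sin φ).
The central angle between the endpoints is δ = arccos(p₁·p₂) ≈ 2.115 rad (121.2°).
Interpolate at f = 0.17 with slerp weights a = sin((1−f)δ)/sin δ ≈ 1.149, b = sin(fδ)/sin δ ≈ 0.411.
p = a·p₁ + b·p₂ ≈ (0.000, -0.872, 0.490); φ = arcsin(p_z) ≈ 29.33°, λ = atan2(p_y, p_x) ≈ -89.99°.

≈ lat 29.3°, lon -90.0°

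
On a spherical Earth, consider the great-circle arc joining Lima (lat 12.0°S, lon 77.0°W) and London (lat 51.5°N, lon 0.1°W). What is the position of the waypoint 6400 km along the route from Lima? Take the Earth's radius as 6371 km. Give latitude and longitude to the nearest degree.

Write both endpoints as unit vectors p₁, p₂ with components (cos φ cos λ, cos φ sin λ, sin φ).
The central angle between the endpoints is δ = arccos(p₁·p₂) ≈ 1.596 rad (91.4°). The total great-circle distance is δ·R ≈ 1.596 × 6371 ≈ 10165 km, so the target fraction is f = 6400/10165 ≈ 0.630.
Interpolate at f ≈ 0.630 with slerp weights a = sin((1−f)δ)/sin δ ≈ 0.557, b = sin(fδ)/sin δ ≈ 0.844.
p = a·p₁ + b·p₂ ≈ (0.648, -0.532, 0.545); φ = arcsin(p_z) ≈ 33.01°, λ = atan2(p_y, p_x) ≈ -39.38°.

≈ lat 33°N, lon 39°W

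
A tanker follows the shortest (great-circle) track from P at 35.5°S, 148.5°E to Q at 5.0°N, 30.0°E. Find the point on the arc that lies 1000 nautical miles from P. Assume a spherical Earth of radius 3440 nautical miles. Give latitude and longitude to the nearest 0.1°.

≈ 37.6°S, 127.9°E

Convert each endpoint to a unit vector on the sphere (x = cos φ cos λ, y = cos φ sin λ, z = sin φ).
The central angle between the endpoints is δ = arccos(p₁·p₂) ≈ 2.024 rad (116.0°). The total great-circle distance is δ·R ≈ 2.024 × 3440 ≈ 6962 nmi, so the target fraction is f = 1000/6962 ≈ 0.144.
Interpolate at f ≈ 0.144 with slerp weights a = sin((1−f)δ)/sin δ ≈ 1.098, b = sin(fδ)/sin δ ≈ 0.319.
p = a·p₁ + b·p₂ ≈ (-0.487, 0.626, -0.610); φ = arcsin(p_z) ≈ -37.56°, λ = atan2(p_y, p_x) ≈ 127.89°.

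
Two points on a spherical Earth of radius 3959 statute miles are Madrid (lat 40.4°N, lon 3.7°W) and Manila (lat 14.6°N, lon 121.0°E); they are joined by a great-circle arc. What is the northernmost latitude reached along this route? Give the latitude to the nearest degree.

The great circle lies in the plane with unit normal n̂ = (p₁ × p₂)/|p₁ × p₂|.
Here n̂_z ≈ +0.627; the vertex latitude is φ_max = arccos|n̂_z| ≈ 51.2°.
Check via Clairaut: cos φ_max = |cos φ₁| · sin C = cos(40.4°)·sin(55.4°) ≈ 0.627, again giving ≈ 51.2°.

≈ 51°N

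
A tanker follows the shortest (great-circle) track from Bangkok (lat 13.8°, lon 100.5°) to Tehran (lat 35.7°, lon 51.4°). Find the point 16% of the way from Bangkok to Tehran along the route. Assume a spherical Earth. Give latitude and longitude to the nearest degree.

≈ lat 18°, lon 94°

Write both endpoints as unit vectors p₁, p₂ with components (cos φ cos λ, cos φ sin λ, sin φ).
The central angle between the endpoints is δ = arccos(p₁·p₂) ≈ 0.856 rad (49.0°).
Interpolate at f = 0.16 with slerp weights a = sin((1−f)δ)/sin δ ≈ 0.872, b = sin(fδ)/sin δ ≈ 0.181.
p = a·p₁ + b·p₂ ≈ (-0.063, 0.948, 0.314); φ = arcsin(p_z) ≈ 18.27°, λ = atan2(p_y, p_x) ≈ 93.79°.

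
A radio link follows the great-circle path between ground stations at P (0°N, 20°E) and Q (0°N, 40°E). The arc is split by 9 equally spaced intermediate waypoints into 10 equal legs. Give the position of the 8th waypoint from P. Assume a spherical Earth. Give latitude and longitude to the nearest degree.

≈ (0°N, 36°E)

The haversine formula gives a central angle δ ≈ 0.349 rad (20.0°) between the endpoints.
Interpolate at f = 8/10 with slerp weights a = sin((1−f)δ)/sin δ ≈ 0.204, b = sin(fδ)/sin δ ≈ 0.806.
p = a·p₁ + b·p₂ ≈ (0.809, 0.588, 0.000); φ = arcsin(p_z) ≈ 0.00°, λ = atan2(p_y, p_x) ≈ 36.00°.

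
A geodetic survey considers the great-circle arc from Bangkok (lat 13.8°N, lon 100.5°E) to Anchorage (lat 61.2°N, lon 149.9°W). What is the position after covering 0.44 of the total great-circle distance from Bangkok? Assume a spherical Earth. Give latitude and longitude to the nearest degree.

From cos δ = sin φ₁ sin φ₂ + cos φ₁ cos φ₂ cos Δλ, the central angle is δ ≈ 1.519 rad (87.0°).
Interpolate at f = 0.44 with slerp weights a = sin((1−f)δ)/sin δ ≈ 0.753, b = sin(fδ)/sin δ ≈ 0.620.
p = a·p₁ + b·p₂ ≈ (-0.392, 0.569, 0.723); φ = arcsin(p_z) ≈ 46.32°, λ = atan2(p_y, p_x) ≈ 124.56°.

≈ lat 46°N, lon 125°E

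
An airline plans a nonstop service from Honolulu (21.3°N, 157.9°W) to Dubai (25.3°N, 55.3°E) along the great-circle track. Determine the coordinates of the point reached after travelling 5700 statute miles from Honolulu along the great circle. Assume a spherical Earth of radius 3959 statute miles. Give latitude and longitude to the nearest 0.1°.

≈ (52.3°N, 96.1°E)

Write both endpoints as unit vectors p₁, p₂ with components (cos φ cos λ, cos φ sin λ, sin φ).
The central angle between the endpoints is δ = arccos(p₁·p₂) ≈ 2.153 rad (123.3°). The total great-circle distance is δ·R ≈ 2.153 × 3959 ≈ 8522 mi, so the target fraction is f = 5700/8522 ≈ 0.669.
Interpolate at f ≈ 0.669 with slerp weights a = sin((1−f)δ)/sin δ ≈ 0.783, b = sin(fδ)/sin δ ≈ 1.187.
p = a·p₁ + b·p₂ ≈ (-0.065, 0.608, 0.792); φ = arcsin(p_z) ≈ 52.33°, λ = atan2(p_y, p_x) ≈ 96.11°.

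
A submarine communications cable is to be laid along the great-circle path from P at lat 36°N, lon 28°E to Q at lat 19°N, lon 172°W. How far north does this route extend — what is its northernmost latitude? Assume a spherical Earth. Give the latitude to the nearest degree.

≈ 72°N

The great circle lies in the plane with unit normal n̂ = (p₁ × p₂)/|p₁ × p₂|.
Here n̂_z ≈ +0.308; the vertex latitude is φ_max = arccos|n̂_z| ≈ 72.1°.
Check via Clairaut: cos φ_max = |cos φ₁| · sin C = cos(36.0°)·sin(22.4°) ≈ 0.308, again giving ≈ 72.1°.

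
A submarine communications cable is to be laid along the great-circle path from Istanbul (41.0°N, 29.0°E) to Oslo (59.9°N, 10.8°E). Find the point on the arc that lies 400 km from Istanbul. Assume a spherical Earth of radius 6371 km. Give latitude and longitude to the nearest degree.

≈ (44°N, 27°E)

From cos δ = sin φ₁ sin φ₂ + cos φ₁ cos φ₂ cos Δλ, the central angle is δ ≈ 0.384 rad (22.0°). The total great-circle distance is δ·R ≈ 0.384 × 6371 ≈ 2447 km, so the target fraction is f = 400/2447 ≈ 0.163.
Interpolate at f ≈ 0.163 with slerp weights a = sin((1−f)δ)/sin δ ≈ 0.843, b = sin(fδ)/sin δ ≈ 0.167.
p = a·p₁ + b·p₂ ≈ (0.639, 0.324, 0.698); φ = arcsin(p_z) ≈ 44.25°, λ = atan2(p_y, p_x) ≈ 26.90°.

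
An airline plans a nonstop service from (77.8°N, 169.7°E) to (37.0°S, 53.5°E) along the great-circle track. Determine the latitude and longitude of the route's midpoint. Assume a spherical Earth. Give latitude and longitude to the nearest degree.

From cos δ = sin φ₁ sin φ₂ + cos φ₁ cos φ₂ cos Δλ, the central angle is δ ≈ 2.295 rad (131.5°).
Interpolate at f = 1/2 with slerp weights a = sin((1−f)δ)/sin δ ≈ 1.218, b = sin(fδ)/sin δ ≈ 1.218.
p = a·p₁ + b·p₂ ≈ (0.325, 0.828, 0.457); φ = arcsin(p_z) ≈ 27.21°, λ = atan2(p_y, p_x) ≈ 68.55°.

≈ (27°N, 69°E)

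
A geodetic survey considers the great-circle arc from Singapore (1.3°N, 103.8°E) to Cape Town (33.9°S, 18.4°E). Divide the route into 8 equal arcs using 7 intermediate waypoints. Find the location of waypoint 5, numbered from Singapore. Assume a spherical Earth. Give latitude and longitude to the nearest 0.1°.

≈ 26.2°S, 55.2°E

Write both endpoints as unit vectors p₁, p₂ with components (cos φ cos λ, cos φ sin λ, sin φ).
The central angle between the endpoints is δ = arccos(p₁·p₂) ≈ 1.517 rad (86.9°).
Interpolate at f = 5/8 with slerp weights a = sin((1−f)δ)/sin δ ≈ 0.539, b = sin(fδ)/sin δ ≈ 0.813.
p = a·p₁ + b·p₂ ≈ (0.512, 0.737, -0.441); φ = arcsin(p_z) ≈ -26.20°, λ = atan2(p_y, p_x) ≈ 55.20°.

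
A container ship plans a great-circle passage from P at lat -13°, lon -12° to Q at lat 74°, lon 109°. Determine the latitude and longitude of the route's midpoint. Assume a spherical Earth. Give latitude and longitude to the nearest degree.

≈ lat 40°, lon 4°

Write both endpoints as unit vectors p₁, p₂ with components (cos φ cos λ, cos φ sin λ, sin φ).
The central angle between the endpoints is δ = arccos(p₁·p₂) ≈ 1.933 rad (110.8°).
Interpolate at f = 1/2 with slerp weights a = sin((1−f)δ)/sin δ ≈ 0.880, b = sin(fδ)/sin δ ≈ 0.880.
p = a·p₁ + b·p₂ ≈ (0.760, 0.051, 0.648); φ = arcsin(p_z) ≈ 40.40°, λ = atan2(p_y, p_x) ≈ 3.85°.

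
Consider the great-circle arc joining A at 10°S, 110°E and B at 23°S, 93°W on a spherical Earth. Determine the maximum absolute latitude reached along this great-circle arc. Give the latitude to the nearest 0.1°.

≈ 56.5°S

The great circle lies in the plane with unit normal n̂ = (p₁ × p₂)/|p₁ × p₂|.
Here n̂_z ≈ +0.552; the vertex latitude is φ_max = arccos|n̂_z| ≈ 56.5°.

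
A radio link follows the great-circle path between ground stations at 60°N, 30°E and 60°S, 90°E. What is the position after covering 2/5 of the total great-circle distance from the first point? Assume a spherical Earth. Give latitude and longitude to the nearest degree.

≈ 12°N, 56°E

The haversine formula gives a central angle δ ≈ 2.246 rad (128.7°) between the endpoints.
Interpolate at f = 2/5 with slerp weights a = sin((1−f)δ)/sin δ ≈ 1.249, b = sin(fδ)/sin δ ≈ 1.002.
p = a·p₁ + b·p₂ ≈ (0.541, 0.813, 0.214); φ = arcsin(p_z) ≈ 12.36°, λ = atan2(p_y, p_x) ≈ 56.37°.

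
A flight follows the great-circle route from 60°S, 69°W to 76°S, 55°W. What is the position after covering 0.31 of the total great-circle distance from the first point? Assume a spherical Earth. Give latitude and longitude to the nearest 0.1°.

Convert each endpoint to a unit vector on the sphere (x = cos φ cos λ, y = cos φ sin λ, z = sin φ).
The central angle between the endpoints is δ = arccos(p₁·p₂) ≈ 0.292 rad (16.7°).
Interpolate at f = 0.31 with slerp weights a = sin((1−f)δ)/sin δ ≈ 0.695, b = sin(fδ)/sin δ ≈ 0.314.
p = a·p₁ + b·p₂ ≈ (0.168, -0.387, -0.907); φ = arcsin(p_z) ≈ -65.06°, λ = atan2(p_y, p_x) ≈ -66.50°.

≈ 65.1°S, 66.5°W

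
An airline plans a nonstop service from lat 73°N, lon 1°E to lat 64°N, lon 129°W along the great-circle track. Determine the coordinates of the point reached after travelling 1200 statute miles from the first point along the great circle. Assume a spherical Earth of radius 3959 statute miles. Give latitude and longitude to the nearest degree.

Convert each endpoint to a unit vector on the sphere (x = cos φ cos λ, y = cos φ sin λ, z = sin φ).
The central angle between the endpoints is δ = arccos(p₁·p₂) ≈ 0.681 rad (39.0°). The total great-circle distance is δ·R ≈ 0.681 × 3959 ≈ 2695 mi, so the target fraction is f = 1200/2695 ≈ 0.445.
Interpolate at f ≈ 0.445 with slerp weights a = sin((1−f)δ)/sin δ ≈ 0.586, b = sin(fδ)/sin δ ≈ 0.474.
p = a·p₁ + b·p₂ ≈ (0.040, -0.159, 0.987); φ = arcsin(p_z) ≈ 80.58°, λ = atan2(p_y, p_x) ≈ -75.71°.

≈ lat 81°N, lon 76°W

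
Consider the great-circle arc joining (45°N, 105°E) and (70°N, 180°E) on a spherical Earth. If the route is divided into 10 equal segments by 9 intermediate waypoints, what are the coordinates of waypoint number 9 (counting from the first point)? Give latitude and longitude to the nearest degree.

Convert each endpoint to a unit vector on the sphere (x = cos φ cos λ, y = cos φ sin λ, z = sin φ).
The central angle between the endpoints is δ = arccos(p₁·p₂) ≈ 0.757 rad (43.4°).
Interpolate at f = 9/10 with slerp weights a = sin((1−f)δ)/sin δ ≈ 0.110, b = sin(fδ)/sin δ ≈ 0.917.
p = a·p₁ + b·p₂ ≈ (-0.334, 0.075, 0.940); φ = arcsin(p_z) ≈ 69.99°, λ = atan2(p_y, p_x) ≈ 167.30°.

≈ (70°N, 167°E)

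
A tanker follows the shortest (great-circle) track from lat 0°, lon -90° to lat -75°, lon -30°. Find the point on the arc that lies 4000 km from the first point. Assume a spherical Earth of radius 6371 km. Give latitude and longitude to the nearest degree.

Write both endpoints as unit vectors p₁, p₂ with components (cos φ cos λ, cos φ sin λ, sin φ).
The central angle between the endpoints is δ = arccos(p₁·p₂) ≈ 1.441 rad (82.6°). The total great-circle distance is δ·R ≈ 1.441 × 6371 ≈ 9181 km, so the target fraction is f = 4000/9181 ≈ 0.436.
Interpolate at f ≈ 0.436 with slerp weights a = sin((1−f)δ)/sin δ ≈ 0.733, b = sin(fδ)/sin δ ≈ 0.592.
p = a·p₁ + b·p₂ ≈ (0.133, -0.809, -0.572); φ = arcsin(p_z) ≈ -34.90°, λ = atan2(p_y, p_x) ≈ -80.68°.

≈ lat -35°, lon -81°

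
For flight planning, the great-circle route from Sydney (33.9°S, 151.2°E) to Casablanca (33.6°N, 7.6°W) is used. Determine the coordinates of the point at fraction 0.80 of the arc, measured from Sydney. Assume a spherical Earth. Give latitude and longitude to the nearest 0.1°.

≈ (24.4°N, 28.2°E)

Write both endpoints as unit vectors p₁, p₂ with components (cos φ cos λ, cos φ sin λ, sin φ).
The central angle between the endpoints is δ = arccos(p₁·p₂) ≈ 2.834 rad (162.4°).
Interpolate at f = 0.80 with slerp weights a = sin((1−f)δ)/sin δ ≈ 1.776, b = sin(fδ)/sin δ ≈ 2.537.
p = a·p₁ + b·p₂ ≈ (0.802, 0.431, 0.413); φ = arcsin(p_z) ≈ 24.40°, λ = atan2(p_y, p_x) ≈ 28.23°.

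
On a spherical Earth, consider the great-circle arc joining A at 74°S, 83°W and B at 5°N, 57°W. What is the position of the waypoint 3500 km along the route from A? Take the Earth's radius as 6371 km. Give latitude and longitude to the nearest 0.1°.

From cos δ = sin φ₁ sin φ₂ + cos φ₁ cos φ₂ cos Δλ, the central angle is δ ≈ 1.407 rad (80.6°). The total great-circle distance is δ·R ≈ 1.407 × 6371 ≈ 8964 km, so the target fraction is f = 3500/8964 ≈ 0.390.
Interpolate at f ≈ 0.390 with slerp weights a = sin((1−f)δ)/sin δ ≈ 0.767, b = sin(fδ)/sin δ ≈ 0.529.
p = a·p₁ + b·p₂ ≈ (0.313, -0.652, -0.691); φ = arcsin(p_z) ≈ -43.69°, λ = atan2(p_y, p_x) ≈ -64.36°.

≈ 43.7°S, 64.4°W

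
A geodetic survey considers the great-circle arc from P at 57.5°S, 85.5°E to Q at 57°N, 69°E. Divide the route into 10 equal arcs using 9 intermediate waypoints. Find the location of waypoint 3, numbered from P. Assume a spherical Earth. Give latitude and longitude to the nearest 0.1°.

Convert each endpoint to a unit vector on the sphere (x = cos φ cos λ, y = cos φ sin λ, z = sin φ).
The central angle between the endpoints is δ = arccos(p₁·p₂) ≈ 2.012 rad (115.3°).
Interpolate at f = 3/10 with slerp weights a = sin((1−f)δ)/sin δ ≈ 1.091, b = sin(fδ)/sin δ ≈ 0.628.
p = a·p₁ + b·p₂ ≈ (0.168, 0.904, -0.394); φ = arcsin(p_z) ≈ -23.20°, λ = atan2(p_y, p_x) ≈ 79.44°.

≈ 23.2°S, 79.4°E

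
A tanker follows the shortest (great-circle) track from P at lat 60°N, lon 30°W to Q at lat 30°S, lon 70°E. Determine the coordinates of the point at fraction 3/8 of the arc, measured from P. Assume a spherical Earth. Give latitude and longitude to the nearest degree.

≈ lat 34°N, lon 28°E

Write both endpoints as unit vectors p₁, p₂ with components (cos φ cos λ, cos φ sin λ, sin φ).
The central angle between the endpoints is δ = arccos(p₁·p₂) ≈ 2.104 rad (120.5°).
Interpolate at f = 3/8 with slerp weights a = sin((1−f)δ)/sin δ ≈ 1.123, b = sin(fδ)/sin δ ≈ 0.824.
p = a·p₁ + b·p₂ ≈ (0.730, 0.390, 0.561); φ = arcsin(p_z) ≈ 34.11°, λ = atan2(p_y, p_x) ≈ 28.08°.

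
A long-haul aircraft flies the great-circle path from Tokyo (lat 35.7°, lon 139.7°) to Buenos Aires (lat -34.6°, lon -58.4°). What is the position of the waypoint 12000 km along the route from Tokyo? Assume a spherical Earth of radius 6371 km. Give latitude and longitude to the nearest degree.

≈ lat -11°, lon -116°

The haversine formula gives a central angle δ ≈ 2.883 rad (165.2°) between the endpoints. The total great-circle distance is δ·R ≈ 2.883 × 6371 ≈ 18367 km, so the target fraction is f = 12000/18367 ≈ 0.653.
Interpolate at f ≈ 0.653 with slerp weights a = sin((1−f)δ)/sin δ ≈ 3.289, b = sin(fδ)/sin δ ≈ 3.720.
p = a·p₁ + b·p₂ ≈ (-0.432, -0.881, -0.193); φ = arcsin(p_z) ≈ -11.15°, λ = atan2(p_y, p_x) ≈ -116.15°.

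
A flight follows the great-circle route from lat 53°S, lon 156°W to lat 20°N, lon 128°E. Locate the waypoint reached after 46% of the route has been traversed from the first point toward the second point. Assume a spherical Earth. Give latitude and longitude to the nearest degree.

Write both endpoints as unit vectors p₁, p₂ with components (cos φ cos λ, cos φ sin λ, sin φ).
The central angle between the endpoints is δ = arccos(p₁·p₂) ≈ 1.708 rad (97.8°).
Interpolate at f = 0.46 with slerp weights a = sin((1−f)δ)/sin δ ≈ 0.804, b = sin(fδ)/sin δ ≈ 0.714.
p = a·p₁ + b·p₂ ≈ (-0.855, 0.332, -0.398); φ = arcsin(p_z) ≈ -23.47°, λ = atan2(p_y, p_x) ≈ 158.80°.

≈ lat 23°S, lon 159°E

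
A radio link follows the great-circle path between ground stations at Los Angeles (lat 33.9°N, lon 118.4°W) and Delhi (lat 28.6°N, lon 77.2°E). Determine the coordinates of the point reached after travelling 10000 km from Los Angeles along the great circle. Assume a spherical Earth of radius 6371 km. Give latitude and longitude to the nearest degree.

Convert each endpoint to a unit vector on the sphere (x = cos φ cos λ, y = cos φ sin λ, z = sin φ).
The central angle between the endpoints is δ = arccos(p₁·p₂) ≈ 2.021 rad (115.8°). The total great-circle distance is δ·R ≈ 2.021 × 6371 ≈ 12874 km, so the target fraction is f = 10000/12874 ≈ 0.777.
Interpolate at f ≈ 0.777 with slerp weights a = sin((1−f)δ)/sin δ ≈ 0.484, b = sin(fδ)/sin δ ≈ 1.111.
p = a·p₁ + b·p₂ ≈ (0.025, 0.597, 0.802); φ = arcsin(p_z) ≈ 53.29°, λ = atan2(p_y, p_x) ≈ 87.61°.

≈ lat 53°N, lon 88°E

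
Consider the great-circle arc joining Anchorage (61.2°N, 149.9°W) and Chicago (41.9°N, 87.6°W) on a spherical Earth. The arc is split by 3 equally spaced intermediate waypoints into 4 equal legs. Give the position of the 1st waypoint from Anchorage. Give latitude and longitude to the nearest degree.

≈ 60°N, 129°W

Write both endpoints as unit vectors p₁, p₂ with components (cos φ cos λ, cos φ sin λ, sin φ).
The central angle between the endpoints is δ = arccos(p₁·p₂) ≈ 0.720 rad (41.2°).
Interpolate at f = 1/4 with slerp weights a = sin((1−f)δ)/sin δ ≈ 0.780, b = sin(fδ)/sin δ ≈ 0.272.
p = a·p₁ + b·p₂ ≈ (-0.317, -0.390, 0.865); φ = arcsin(p_z) ≈ 59.83°, λ = atan2(p_y, p_x) ≈ -129.04°.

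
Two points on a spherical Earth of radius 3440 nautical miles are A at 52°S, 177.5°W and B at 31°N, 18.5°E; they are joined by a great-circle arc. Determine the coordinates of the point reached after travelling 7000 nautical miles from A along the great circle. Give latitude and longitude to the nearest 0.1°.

≈ 5.5°S, 33.9°E

From cos δ = sin φ₁ sin φ₂ + cos φ₁ cos φ₂ cos Δλ, the central angle is δ ≈ 2.722 rad (155.9°). The total great-circle distance is δ·R ≈ 2.722 × 3440 ≈ 9363 nmi, so the target fraction is f = 7000/9363 ≈ 0.748.
Interpolate at f ≈ 0.748 with slerp weights a = sin((1−f)δ)/sin δ ≈ 1.555, b = sin(fδ)/sin δ ≈ 2.194.
p = a·p₁ + b·p₂ ≈ (0.826, 0.555, -0.096); φ = arcsin(p_z) ≈ -5.50°, λ = atan2(p_y, p_x) ≈ 33.88°.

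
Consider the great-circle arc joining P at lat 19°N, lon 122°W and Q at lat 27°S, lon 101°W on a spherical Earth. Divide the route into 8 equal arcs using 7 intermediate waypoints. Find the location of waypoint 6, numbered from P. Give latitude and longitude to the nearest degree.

≈ lat 16°S, lon 107°W

Write both endpoints as unit vectors p₁, p₂ with components (cos φ cos λ, cos φ sin λ, sin φ).
The central angle between the endpoints is δ = arccos(p₁·p₂) ≈ 0.878 rad (50.3°).
Interpolate at f = 6/8 with slerp weights a = sin((1−f)δ)/sin δ ≈ 0.283, b = sin(fδ)/sin δ ≈ 0.795.
p = a·p₁ + b·p₂ ≈ (-0.277, -0.922, -0.269); φ = arcsin(p_z) ≈ -15.60°, λ = atan2(p_y, p_x) ≈ -106.71°.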